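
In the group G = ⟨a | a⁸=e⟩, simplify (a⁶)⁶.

Compute successive powers of (a⁶), reducing at each step:
  (a⁶)²: (a⁶) · a⁶ = a⁴
  (a⁶)³: (a⁴) · a⁶ = a²
  (a⁶)⁴: (a²) · a⁶ = e
  (a⁶)⁵: e · a⁶ = a⁶
  (a⁶)⁶: (a⁶) · a⁶ = a⁴

Answer: a⁴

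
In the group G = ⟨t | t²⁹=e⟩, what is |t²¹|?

Compute successive powers until reaching e:
  (t²¹)¹ = t²¹, (t²¹)² = t¹³, (t²¹)³ = t⁵, (t²¹)⁴ = t²⁶, (t²¹)⁵ = t¹⁸, (t²¹)⁶ = t¹⁰, (t²¹)⁷ = t², (t²¹)⁸ = t²³, (t²¹)⁹ = t¹⁵, (t²¹)¹⁰ = t⁷, (t²¹)¹¹ = t²⁸, (t²¹)¹² = t²⁰, (t²¹)¹³ = t¹², (t²¹)¹⁴ = t⁴, (t²¹)¹⁵ = t²⁵, (t²¹)¹⁶ = t¹⁷, (t²¹)¹⁷ = t⁹, (t²¹)¹⁸ = t, (t²¹)¹⁹ = t²², (t²¹)²⁰ = t¹⁴, (t²¹)²¹ = t⁶, (t²¹)²² = t²⁷, (t²¹)²³ = t¹⁹, (t²¹)²⁴ = t¹¹, (t²¹)²⁵ = t³, (t²¹)²⁶ = t²⁴, (t²¹)²⁷ = t¹⁶, (t²¹)²⁸ = t⁸, (t²¹)²⁹ = e.
The smallest positive k with (t²¹)ᵏ = e is 29.

Answer: 29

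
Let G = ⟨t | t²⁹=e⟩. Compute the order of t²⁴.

Compute successive powers until reaching e:
  (t²⁴)¹ = t²⁴, (t²⁴)² = t¹⁹, (t²⁴)³ = t¹⁴, (t²⁴)⁴ = t⁹, (t²⁴)⁵ = t⁴, (t²⁴)⁶ = t²⁸, (t²⁴)⁷ = t²³, (t²⁴)⁸ = t¹⁸, (t²⁴)⁹ = t¹³, (t²⁴)¹⁰ = t⁸, (t²⁴)¹¹ = t³, (t²⁴)¹² = t²⁷, (t²⁴)¹³ = t²², (t²⁴)¹⁴ = t¹⁷, (t²⁴)¹⁵ = t¹², (t²⁴)¹⁶ = t⁷, (t²⁴)¹⁷ = t², (t²⁴)¹⁸ = t²⁶, (t²⁴)¹⁹ = t²¹, (t²⁴)²⁰ = t¹⁶, (t²⁴)²¹ = t¹¹, (t²⁴)²² = t⁶, (t²⁴)²³ = t, (t²⁴)²⁴ = t²⁵, (t²⁴)²⁵ = t²⁰, (t²⁴)²⁶ = t¹⁵, (t²⁴)²⁷ = t¹⁰, (t²⁴)²⁸ = t⁵, (t²⁴)²⁹ = e.
The smallest positive k with (t²⁴)ᵏ = e is 29.

Answer: 29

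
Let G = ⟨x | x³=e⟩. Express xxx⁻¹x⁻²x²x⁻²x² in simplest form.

Multiply left to right, reducing at each step:
  x · x = x²
  (x²) · x⁻¹ = x
  x · x⁻² = x²
  (x²) · x² = x
  x · x⁻² = x²
  (x²) · x² = x

Answer: x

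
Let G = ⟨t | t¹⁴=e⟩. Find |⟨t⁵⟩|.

|⟨t⁵⟩| equals the order of t⁵. Compute successive powers until reaching e:
  (t⁵)¹ = t⁵, (t⁵)² = t¹⁰, (t⁵)³ = t, (t⁵)⁴ = t⁶, (t⁵)⁵ = t¹¹, (t⁵)⁶ = t², (t⁵)⁷ = t⁷, (t⁵)⁸ = t¹², (t⁵)⁹ = t³, (t⁵)¹⁰ = t⁸, (t⁵)¹¹ = t¹³, (t⁵)¹² = t⁴, (t⁵)¹³ = t⁹, (t⁵)¹⁴ = e.
The smallest positive k with (t⁵)ᵏ = e is 14, so |⟨t⁵⟩| = 14.

Answer: 14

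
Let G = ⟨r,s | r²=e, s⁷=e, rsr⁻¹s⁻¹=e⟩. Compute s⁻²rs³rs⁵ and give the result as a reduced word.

Multiply left to right, reducing at each step:
  (s⁵) · r = rs⁵
  (rs⁵) · s³ = rs
  (rs) · r = s
  s · s⁵ = s⁶

Answer: s⁶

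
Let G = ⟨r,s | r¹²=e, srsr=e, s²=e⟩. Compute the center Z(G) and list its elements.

An element z ∈ Z(G) iff z commutes with every generator.
For example r⁶ is central: (r⁶)·r = r⁷ = r·(r⁶); (r⁶)·s = r⁶s = s·(r⁶).
Whereas r ∉ Z(G) since r·s = rs ≠ r¹¹s = s·r.
Checking each of the 24 elements this way gives Z(G) = {e, r⁶}, of order 2.

Answer: {e, r⁶}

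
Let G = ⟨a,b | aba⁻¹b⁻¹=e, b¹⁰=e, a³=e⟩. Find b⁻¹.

The order of b is 10 (smallest k with bᵏ = e), so b⁻¹ = b⁹ = b⁹.
Check: b · (b⁹) → b · b⁹ = e, giving e as required.

Answer: b⁹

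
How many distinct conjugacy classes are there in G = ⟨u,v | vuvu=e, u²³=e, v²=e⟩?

The conjugacy classes (representative and size) are:
  [e] (size 1), [u] (size 2), [u²¹] (size 2), [u²⁰] (size 2), [u⁴] (size 2), [u¹⁸] (size 2), [u⁶] (size 2), [u¹⁶] (size 2), [u⁸] (size 2), [u⁹] (size 2), [u¹⁰] (size 2), [u¹²] (size 2), [u¹⁸v] (size 23).
Class equation: 1 + 2 + 2 + 2 + 2 + 2 + 2 + 2 + 2 + 2 + 2 + 2 + 23 = 46 = |G|. So G has 13 conjugacy classes.

Answer: 13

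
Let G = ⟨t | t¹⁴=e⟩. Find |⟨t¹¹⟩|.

|⟨t¹¹⟩| equals the order of t¹¹. Compute successive powers until reaching e:
  (t¹¹)¹ = t¹¹, (t¹¹)² = t⁸, (t¹¹)³ = t⁵, (t¹¹)⁴ = t², (t¹¹)⁵ = t¹³, (t¹¹)⁶ = t¹⁰, (t¹¹)⁷ = t⁷, (t¹¹)⁸ = t⁴, (t¹¹)⁹ = t, (t¹¹)¹⁰ = t¹², (t¹¹)¹¹ = t⁹, (t¹¹)¹² = t⁶, (t¹¹)¹³ = t³, (t¹¹)¹⁴ = e.
The smallest positive k with (t¹¹)ᵏ = e is 14, so |⟨t¹¹⟩| = 14.

Answer: 14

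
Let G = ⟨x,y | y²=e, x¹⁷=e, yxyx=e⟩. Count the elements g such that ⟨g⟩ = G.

⟨g⟩ = G would require ord(g) = |G| = 34, but the maximum element order in G is 17 < 34. So G is not cyclic and no single element generates it: the count is 0.

Answer: 0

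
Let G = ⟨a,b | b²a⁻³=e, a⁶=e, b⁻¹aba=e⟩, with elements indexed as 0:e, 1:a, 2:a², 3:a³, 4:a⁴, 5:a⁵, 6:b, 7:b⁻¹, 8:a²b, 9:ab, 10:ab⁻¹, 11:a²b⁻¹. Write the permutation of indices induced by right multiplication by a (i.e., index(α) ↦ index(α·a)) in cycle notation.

(0 1 2 3 4 5)(6 11 10 7 8 9)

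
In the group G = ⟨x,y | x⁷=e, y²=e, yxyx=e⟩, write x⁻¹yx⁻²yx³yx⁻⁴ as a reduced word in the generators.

Multiply left to right, reducing at each step:
  (x⁶) · y = x⁶y
  (x⁶y) · x⁻² = xy
  (xy) · y = x
  x · x³ = x⁴
  (x⁴) · y = x⁴y
  (x⁴y) · x⁻⁴ = xy

Answer: xy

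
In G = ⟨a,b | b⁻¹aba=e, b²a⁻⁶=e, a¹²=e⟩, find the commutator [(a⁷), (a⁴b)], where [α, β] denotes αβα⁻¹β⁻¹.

[(a⁷), (a⁴b)] = (a⁷)·(a⁴b)·(a⁷)⁻¹·(a⁴b)⁻¹.
  (a⁷) · (a⁴b) = a⁵b⁻¹
  (a⁵b⁻¹) · (a⁵) = b⁻¹
  (b⁻¹) · (a⁴b⁻¹) = a²

Answer: a²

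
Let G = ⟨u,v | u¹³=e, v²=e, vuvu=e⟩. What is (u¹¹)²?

Compute successive powers of (u¹¹), reducing at each step:
  (u¹¹)²: (u¹¹) · u¹¹ = u⁹

Answer: u⁹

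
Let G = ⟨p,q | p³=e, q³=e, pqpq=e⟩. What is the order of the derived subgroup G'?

G' = [G, G] is generated by all commutators. The generator-pair commutators are: [p, q] = pq²p.
The subgroup they normally generate is {e, pq, p²q², pq²p}, of order 4.
Check: |G/G'| = 12/4 = 3 is the order of the abelianisation.

Answer: 4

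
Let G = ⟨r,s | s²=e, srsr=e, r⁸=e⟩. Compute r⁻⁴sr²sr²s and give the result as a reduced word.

Multiply left to right, reducing at each step:
  (r⁴) · s = r⁴s
  (r⁴s) · r² = r²s
  (r²s) · s = r²
  (r²) · r² = r⁴
  (r⁴) · s = r⁴s

Answer: r⁴s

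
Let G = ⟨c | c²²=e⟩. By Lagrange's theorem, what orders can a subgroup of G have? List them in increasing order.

|G| = 22 = 2 · 11. By Lagrange's theorem the order of any subgroup divides 22; the divisors of 22 are 1, 2, 11, 22.

Answer: 1, 2, 11, 22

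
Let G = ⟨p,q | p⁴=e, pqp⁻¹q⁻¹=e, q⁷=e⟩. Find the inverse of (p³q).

The order of (p³q) is 28 (smallest k with (p³q)ᵏ = e), so (p³q)⁻¹ = (p³q)²⁷ = pq⁶.
Check: (p³q) · (pq⁶) → (p³q) · p = q;   q · q⁶ = e, giving e as required.

Answer: pq⁶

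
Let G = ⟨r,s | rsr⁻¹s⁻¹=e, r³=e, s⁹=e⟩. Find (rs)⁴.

Compute successive powers of (rs), reducing at each step:
  (rs)²: (rs) · r = r²s;   (r²s) · s = r²s²
  (rs)³: (r²s²) · r = s²;   (s²) · s = s³
  (rs)⁴: (s³) · r = rs³;   (rs³) · s = rs⁴

Answer: rs⁴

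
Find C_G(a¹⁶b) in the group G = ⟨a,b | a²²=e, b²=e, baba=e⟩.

⟨a¹⁶b⟩ ⊆ C_G(a¹⁶b) since powers of a¹⁶b commute with a¹⁶b; so |C_G(a¹⁶b)| ≥ |⟨a¹⁶b⟩| = 2.
By orbit–stabilizer, |C_G(a¹⁶b)| = |G| / |conj. class of a¹⁶b| = 44 / 11 = 4.
The 4 elements commuting with a¹⁶b are {e, a¹¹, a⁵b, a¹⁶b}.

Answer: {e, a¹¹, a⁵b, a¹⁶b}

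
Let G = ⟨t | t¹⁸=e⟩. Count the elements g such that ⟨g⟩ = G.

G is cyclic of order 18. An element generates G iff its order is 18, and a cyclic group of order 18 has exactly φ(18) = 6 such elements.

Answer: 6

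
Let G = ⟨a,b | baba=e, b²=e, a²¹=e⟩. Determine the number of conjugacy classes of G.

The conjugacy classes (representative and size) are:
  [e] (size 1), [a²⁰] (size 2), [a²] (size 2), [a³] (size 2), [a¹⁷] (size 2), [a⁵] (size 2), [a⁶] (size 2), [a⁷] (size 2), [a⁸] (size 2), [a⁹] (size 2), [a¹⁰] (size 2), [b] (size 21).
Class equation: 1 + 2 + 2 + 2 + 2 + 2 + 2 + 2 + 2 + 2 + 2 + 21 = 42 = |G|. So G has 12 conjugacy classes.

Answer: 12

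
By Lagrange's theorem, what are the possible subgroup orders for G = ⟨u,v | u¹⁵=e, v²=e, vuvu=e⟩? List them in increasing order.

|G| = 30 = 2 · 3 · 5. By Lagrange's theorem the order of any subgroup divides 30; the divisors of 30 are 1, 2, 3, 5, 6, 10, 15, 30.

Answer: 1, 2, 3, 5, 6, 10, 15, 30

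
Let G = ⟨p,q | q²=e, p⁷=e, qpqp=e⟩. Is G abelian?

p·q = pq but q·p = p⁶q, so p·q ≠ q·p and G is not abelian.

Answer: No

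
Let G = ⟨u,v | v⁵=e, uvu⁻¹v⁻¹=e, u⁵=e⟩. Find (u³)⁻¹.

The order of (u³) is 5 (smallest k with (u³)ᵏ = e), so (u³)⁻¹ = (u³)⁴ = u².
Check: (u³) · (u²) → (u³) · u² = e, giving e as required.

Answer: u²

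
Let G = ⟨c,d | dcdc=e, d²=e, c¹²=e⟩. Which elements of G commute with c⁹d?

⟨c⁹d⟩ ⊆ C_G(c⁹d) since powers of c⁹d commute with c⁹d; so |C_G(c⁹d)| ≥ |⟨c⁹d⟩| = 2.
By orbit–stabilizer, |C_G(c⁹d)| = |G| / |conj. class of c⁹d| = 24 / 6 = 4.
The 4 elements commuting with c⁹d are {e, c⁶, c³d, c⁹d}.

Answer: {e, c⁶, c³d, c⁹d}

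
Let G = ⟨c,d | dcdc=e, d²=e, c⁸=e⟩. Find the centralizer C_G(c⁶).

⟨c⁶⟩ ⊆ C_G(c⁶) since powers of c⁶ commute with c⁶; so |C_G(c⁶)| ≥ |⟨c⁶⟩| = 4.
By orbit–stabilizer, |C_G(c⁶)| = |G| / |conj. class of c⁶| = 16 / 2 = 8.
The 8 elements commuting with c⁶ are {e, c, c², c³, c⁴, c⁵, c⁶, c⁷}.

Answer: {e, c, c², c³, c⁴, c⁵, c⁶, c⁷}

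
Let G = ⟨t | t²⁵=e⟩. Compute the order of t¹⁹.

Compute successive powers until reaching e:
  (t¹⁹)¹ = t¹⁹, (t¹⁹)² = t¹³, (t¹⁹)³ = t⁷, (t¹⁹)⁴ = t, (t¹⁹)⁵ = t²⁰, (t¹⁹)⁶ = t¹⁴, (t¹⁹)⁷ = t⁸, (t¹⁹)⁸ = t², (t¹⁹)⁹ = t²¹, (t¹⁹)¹⁰ = t¹⁵, (t¹⁹)¹¹ = t⁹, (t¹⁹)¹² = t³, (t¹⁹)¹³ = t²², (t¹⁹)¹⁴ = t¹⁶, (t¹⁹)¹⁵ = t¹⁰, (t¹⁹)¹⁶ = t⁴, (t¹⁹)¹⁷ = t²³, (t¹⁹)¹⁸ = t¹⁷, (t¹⁹)¹⁹ = t¹¹, (t¹⁹)²⁰ = t⁵, (t¹⁹)²¹ = t²⁴, (t¹⁹)²² = t¹⁸, (t¹⁹)²³ = t¹², (t¹⁹)²⁴ = t⁶, (t¹⁹)²⁵ = e.
The smallest positive k with (t¹⁹)ᵏ = e is 25.

Answer: 25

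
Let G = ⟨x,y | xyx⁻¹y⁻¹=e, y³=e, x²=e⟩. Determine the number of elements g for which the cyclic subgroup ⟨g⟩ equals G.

G is cyclic of order 6. An element generates G iff its order is 6, and a cyclic group of order 6 has exactly φ(6) = 2 such elements.

Answer: 2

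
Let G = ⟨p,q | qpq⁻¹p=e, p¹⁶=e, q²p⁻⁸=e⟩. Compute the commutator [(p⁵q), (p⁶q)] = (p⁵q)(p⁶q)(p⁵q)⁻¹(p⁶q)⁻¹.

[(p⁵q), (p⁶q)] = (p⁵q)·(p⁶q)·(p⁵q)⁻¹·(p⁶q)⁻¹.
  (p⁵q) · (p⁶q) = p⁷
  (p⁷) · (p⁵q⁻¹) = p⁴q
  (p⁴q) · (p⁶q⁻¹) = p¹⁴

Answer: p¹⁴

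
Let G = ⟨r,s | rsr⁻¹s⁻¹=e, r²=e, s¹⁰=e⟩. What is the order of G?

Enumerate words in the generators, reducing via the relations: the distinct elements are
  {e, r, s, rs, s², s³, s⁴, s⁵, s⁶, s⁷, s⁸, s⁹, rs², rs³, rs⁴, rs⁵, rs⁶, rs⁷, rs⁸, rs⁹}.
No further products give new elements, so |G| = 20.

Answer: 20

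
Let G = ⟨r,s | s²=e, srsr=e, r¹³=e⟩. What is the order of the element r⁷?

Compute successive powers until reaching e:
  (r⁷)¹ = r⁷, (r⁷)² = r, (r⁷)³ = r⁸, (r⁷)⁴ = r², (r⁷)⁵ = r⁹, (r⁷)⁶ = r³, (r⁷)⁷ = r¹⁰, (r⁷)⁸ = r⁴, (r⁷)⁹ = r¹¹, (r⁷)¹⁰ = r⁵, (r⁷)¹¹ = r¹², (r⁷)¹² = r⁶, (r⁷)¹³ = e.
The smallest positive k with (r⁷)ᵏ = e is 13.

Answer: 13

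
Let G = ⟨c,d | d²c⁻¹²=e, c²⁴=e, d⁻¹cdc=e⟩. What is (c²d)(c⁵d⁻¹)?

Compute (c²d) · (c⁵d⁻¹) by multiplying left to right and reducing via the relations at each step:
  (c²d) · c⁵ = c⁹d⁻¹
  (c⁹d⁻¹) · d⁻¹ = c²¹

Answer: c²¹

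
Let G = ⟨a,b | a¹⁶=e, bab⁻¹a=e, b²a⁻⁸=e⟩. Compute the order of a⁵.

Compute successive powers until reaching e:
  (a⁵)¹ = a⁵, (a⁵)² = a¹⁰, (a⁵)³ = a¹⁵, (a⁵)⁴ = a⁴, (a⁵)⁵ = a⁹, (a⁵)⁶ = a¹⁴, (a⁵)⁷ = a³, (a⁵)⁸ = a⁸, (a⁵)⁹ = a¹³, (a⁵)¹⁰ = a², (a⁵)¹¹ = a⁷, (a⁵)¹² = a¹², (a⁵)¹³ = a, (a⁵)¹⁴ = a⁶, (a⁵)¹⁵ = a¹¹, (a⁵)¹⁶ = e.
The smallest positive k with (a⁵)ᵏ = e is 16.

Answer: 16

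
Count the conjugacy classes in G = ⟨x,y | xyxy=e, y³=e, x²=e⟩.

The conjugacy classes (representative and size) are:
  [e] (size 1), [xy²] (size 3), [y²] (size 2).
Class equation: 1 + 3 + 2 = 6 = |G|. So G has 3 conjugacy classes.

Answer: 3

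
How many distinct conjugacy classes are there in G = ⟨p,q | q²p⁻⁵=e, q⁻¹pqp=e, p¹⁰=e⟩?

The conjugacy classes (representative and size) are:
  [e] (size 1), [p] (size 2), [p⁸] (size 2), [p⁷] (size 2), [p⁴] (size 2), [p⁵] (size 1), [p⁴q] (size 5), [p²q⁻¹] (size 5).
Class equation: 1 + 2 + 2 + 2 + 2 + 1 + 5 + 5 = 20 = |G|. So G has 8 conjugacy classes.

Answer: 8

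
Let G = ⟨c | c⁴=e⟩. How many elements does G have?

G is generated by a single element, so G is cyclic. The relator gives c⁴ = e and no smaller power is forced to be e, so the 4 powers {c, e, c², c³} are distinct. Hence |G| = 4.

Answer: 4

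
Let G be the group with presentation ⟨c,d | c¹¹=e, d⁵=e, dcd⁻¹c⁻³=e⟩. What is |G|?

Enumerate words in the generators, reducing via the relations: the distinct elements are
  {c, d, e, cd, c², c³, c⁴, c⁵, c⁶, c⁷, c⁸, c⁹, d², d³, d⁴, cd², cd³, cd⁴, c²d, c³d, c¹⁰, c⁴d, c⁵d, c⁶d, c⁷d, c⁸d, c⁹d, c²d², c²d³, c²d⁴, c³d², c³d³, c³d⁴, c¹⁰d, c⁴d², c⁴d³, c⁴d⁴, c⁵d², c⁵d³, c⁵d⁴, c⁶d², c⁶d³, c⁶d⁴, c⁷d², c⁷d³, c⁷d⁴, c⁸d², c⁸d³, c⁸d⁴, c⁹d², c⁹d³, c⁹d⁴, c¹⁰d², c¹⁰d³, c¹⁰d⁴}.
No further products give new elements, so |G| = 55.

Answer: 55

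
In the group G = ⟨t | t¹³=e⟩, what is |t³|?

Compute successive powers until reaching e:
  (t³)¹ = t³, (t³)² = t⁶, (t³)³ = t⁹, (t³)⁴ = t¹², (t³)⁵ = t², (t³)⁶ = t⁵, (t³)⁷ = t⁸, (t³)⁸ = t¹¹, (t³)⁹ = t, (t³)¹⁰ = t⁴, (t³)¹¹ = t⁷, (t³)¹² = t¹⁰, (t³)¹³ = e.
The smallest positive k with (t³)ᵏ = e is 13.

Answer: 13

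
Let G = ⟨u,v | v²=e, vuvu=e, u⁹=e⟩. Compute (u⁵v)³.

Compute successive powers of (u⁵v), reducing at each step:
  (u⁵v)²: (u⁵v) · u⁵ = v;   v · v = e
  (u⁵v)³: e · u⁵ = u⁵;   (u⁵) · v = u⁵v

Answer: u⁵v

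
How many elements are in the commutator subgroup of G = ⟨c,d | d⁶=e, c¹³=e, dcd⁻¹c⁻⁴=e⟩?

G' = [G, G] is generated by all commutators. The generator-pair commutators are: [c, d] = c¹⁰.
The subgroup they normally generate is {e, c, c², c³, c⁴, c⁵, c⁶, c⁷, c⁸, c⁹, c¹⁰, c¹¹, c¹²}, of order 13.
Check: |G/G'| = 78/13 = 6 is the order of the abelianisation.

Answer: 13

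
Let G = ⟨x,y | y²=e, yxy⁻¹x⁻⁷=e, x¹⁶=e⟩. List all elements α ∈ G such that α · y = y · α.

⟨y⟩ ⊆ C_G(y) since powers of y commute with y; so |C_G(y)| ≥ |⟨y⟩| = 2.
By orbit–stabilizer, |C_G(y)| = |G| / |conj. class of y| = 32 / 8 = 4.
The 4 elements commuting with y are {e, x⁸, y, x⁸y}.

Answer: {e, x⁸, y, x⁸y}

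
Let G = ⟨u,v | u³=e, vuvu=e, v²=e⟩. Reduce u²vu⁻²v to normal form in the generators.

Multiply left to right, reducing at each step:
  (u²) · v = u²v
  (u²v) · u⁻² = uv
  (uv) · v = u

Answer: u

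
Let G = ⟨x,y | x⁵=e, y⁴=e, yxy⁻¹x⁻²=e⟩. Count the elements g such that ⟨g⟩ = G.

⟨g⟩ = G would require ord(g) = |G| = 20, but the maximum element order in G is 5 < 20. So G is not cyclic and no single element generates it: the count is 0.

Answer: 0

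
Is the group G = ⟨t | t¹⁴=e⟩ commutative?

G has a single generator, so G is cyclic and hence abelian.

Answer: Yes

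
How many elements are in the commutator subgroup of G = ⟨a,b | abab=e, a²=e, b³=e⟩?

G' = [G, G] is generated by all commutators. The generator-pair commutators are: [a, b] = b.
The subgroup they normally generate is {e, b, b²}, of order 3.
Check: |G/G'| = 6/3 = 2 is the order of the abelianisation.

Answer: 3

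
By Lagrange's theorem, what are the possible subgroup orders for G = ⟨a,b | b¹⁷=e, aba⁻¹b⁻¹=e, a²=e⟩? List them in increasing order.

|G| = 34 = 2 · 17. By Lagrange's theorem the order of any subgroup divides 34; the divisors of 34 are 1, 2, 17, 34.

Answer: 1, 2, 17, 34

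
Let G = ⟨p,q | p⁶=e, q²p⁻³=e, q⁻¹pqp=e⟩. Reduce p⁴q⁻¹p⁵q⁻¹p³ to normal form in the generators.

Multiply left to right, reducing at each step:
  (p⁴) · q⁻¹ = pq
  (pq) · p⁵ = p²q
  (p²q) · q⁻¹ = p²
  (p²) · p³ = p⁵

Answer: p⁵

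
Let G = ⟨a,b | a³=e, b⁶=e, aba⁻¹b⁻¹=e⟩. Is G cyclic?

|G| = 18, but the maximum element order in G is 6 < 18. No single element generates all of G, so G is not cyclic.

Answer: No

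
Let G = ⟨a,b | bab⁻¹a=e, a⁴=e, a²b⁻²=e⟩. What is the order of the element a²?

Compute successive powers until reaching e:
  (a²)¹ = a², (a²)² = e.
The smallest positive k with (a²)ᵏ = e is 2.

Answer: 2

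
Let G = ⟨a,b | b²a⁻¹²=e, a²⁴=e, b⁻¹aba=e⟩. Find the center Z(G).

An element z ∈ Z(G) iff z commutes with every generator.
For example a¹² is central: (a¹²)·a = a¹³ = a·(a¹²); (a¹²)·b = b⁻¹ = b·(a¹²).
Whereas a ∉ Z(G) since a·b = ab ≠ a¹¹b⁻¹ = b·a.
Checking each of the 48 elements this way gives Z(G) = {e, a¹²}, of order 2.

Answer: {e, a¹²}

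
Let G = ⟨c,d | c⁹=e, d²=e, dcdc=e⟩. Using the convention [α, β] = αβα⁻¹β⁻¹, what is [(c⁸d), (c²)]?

[(c⁸d), (c²)] = (c⁸d)·(c²)·(c⁸d)⁻¹·(c²)⁻¹.
  (c⁸d) · (c²) = c⁶d
  (c⁶d) · (c⁸d) = c⁷
  (c⁷) · (c⁷) = c⁵

Answer: c⁵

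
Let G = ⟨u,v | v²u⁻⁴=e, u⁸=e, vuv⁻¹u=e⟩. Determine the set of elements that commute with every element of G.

An element z ∈ Z(G) iff z commutes with every generator.
For example u⁴ is central: (u⁴)·u = u⁵ = u·(u⁴); (u⁴)·v = v⁻¹ = v·(u⁴).
Whereas u ∉ Z(G) since u·v = uv ≠ u³v⁻¹ = v·u.
Checking each of the 16 elements this way gives Z(G) = {e, u⁴}, of order 2.

Answer: {e, u⁴}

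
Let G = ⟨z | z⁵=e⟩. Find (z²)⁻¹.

The order of (z²) is 5 (smallest k with (z²)ᵏ = e), so (z²)⁻¹ = (z²)⁴ = z³.
Check: (z²) · (z³) → (z²) · z³ = e, giving e as required.

Answer: z³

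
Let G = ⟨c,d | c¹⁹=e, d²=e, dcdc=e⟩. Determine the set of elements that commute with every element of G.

An element z ∈ Z(G) iff z commutes with every generator.
For example e is central: e·c = c = c·e; e·d = d = d·e.
Whereas c ∉ Z(G) since c·d = cd ≠ c¹⁸d = d·c.
Checking each of the 38 elements this way gives Z(G) = {e}, of order 1.

Answer: {e}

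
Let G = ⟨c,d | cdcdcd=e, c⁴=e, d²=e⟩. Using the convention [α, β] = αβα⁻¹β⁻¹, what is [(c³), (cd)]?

[(c³), (cd)] = (c³)·(cd)·(c³)⁻¹·(cd)⁻¹.
  (c³) · (cd) = d
  d · c = dc
  (dc) · (dc³) = c³dc²

Answer: c³dc²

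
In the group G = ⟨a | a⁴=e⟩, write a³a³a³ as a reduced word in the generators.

Multiply left to right, reducing at each step:
  (a³) · a³ = a²
  (a²) · a³ = a

Answer: a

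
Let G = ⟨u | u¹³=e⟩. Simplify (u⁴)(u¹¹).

Compute (u⁴) · (u¹¹) by multiplying left to right and reducing via the relations at each step:
  (u⁴) · u¹¹ = u²

Answer: u²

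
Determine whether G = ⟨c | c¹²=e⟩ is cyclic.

|G| = 12. The element c has order 12 (its powers give 12 distinct elements), so ⟨c⟩ = G and G is cyclic.

Answer: Yes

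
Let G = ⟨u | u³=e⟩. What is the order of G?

G is generated by a single element, so G is cyclic. The relator gives u³ = e and no smaller power is forced to be e, so the 3 powers {e, u, u²} are distinct. Hence |G| = 3.

Answer: 3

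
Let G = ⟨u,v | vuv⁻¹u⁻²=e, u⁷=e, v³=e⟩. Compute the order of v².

Compute successive powers until reaching e:
  (v²)¹ = v², (v²)² = v, (v²)³ = e.
The smallest positive k with (v²)ᵏ = e is 3.

Answer: 3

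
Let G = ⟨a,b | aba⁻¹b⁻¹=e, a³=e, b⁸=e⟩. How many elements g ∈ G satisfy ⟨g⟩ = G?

G is cyclic of order 24. An element generates G iff its order is 24, and a cyclic group of order 24 has exactly φ(24) = 8 such elements.

Answer: 8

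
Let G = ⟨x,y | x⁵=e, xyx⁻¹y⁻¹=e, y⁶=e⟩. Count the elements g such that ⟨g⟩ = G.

G is cyclic of order 30. An element generates G iff its order is 30, and a cyclic group of order 30 has exactly φ(30) = 8 such elements.

Answer: 8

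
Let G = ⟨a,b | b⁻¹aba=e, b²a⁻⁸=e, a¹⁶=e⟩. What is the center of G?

An element z ∈ Z(G) iff z commutes with every generator.
For example a⁸ is central: (a⁸)·a = a⁹ = a·(a⁸); (a⁸)·b = b⁻¹ = b·(a⁸).
Whereas a ∉ Z(G) since a·b = ab ≠ a⁷b⁻¹ = b·a.
Checking each of the 32 elements this way gives Z(G) = {e, a⁸}, of order 2.

Answer: {e, a⁸}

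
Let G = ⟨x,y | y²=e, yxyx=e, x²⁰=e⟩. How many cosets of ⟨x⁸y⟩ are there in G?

First find ord(x⁸y) by computing successive powers:
  (x⁸y)¹ = x⁸y, (x⁸y)² = e.
So |⟨x⁸y⟩| = ord(x⁸y) = 2. With |G| = 40, by Lagrange [G : ⟨x⁸y⟩] = 40/2 = 20.

Answer: 20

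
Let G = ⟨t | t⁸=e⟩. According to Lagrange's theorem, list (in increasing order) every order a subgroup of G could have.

|G| = 8 = 2³. By Lagrange's theorem the order of any subgroup divides 8; the divisors of 8 are 1, 2, 4, 8.

Answer: 1, 2, 4, 8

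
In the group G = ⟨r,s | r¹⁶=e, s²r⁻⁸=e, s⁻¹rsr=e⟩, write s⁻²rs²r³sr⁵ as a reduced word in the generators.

Multiply left to right, reducing at each step:
  (r⁸) · r = r⁹
  (r⁹) · s² = r
  r · r³ = r⁴
  (r⁴) · s = r⁴s
  (r⁴s) · r⁵ = r⁷s⁻¹

Answer: r⁷s⁻¹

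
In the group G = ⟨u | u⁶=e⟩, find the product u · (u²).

Compute u · (u²) by multiplying left to right and reducing via the relations at each step:
  u · u² = u³

Answer: u³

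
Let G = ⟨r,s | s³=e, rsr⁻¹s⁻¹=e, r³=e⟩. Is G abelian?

Each pair of generators commutes: r·s = rs = s·r. Since the generators pairwise commute, every element of G commutes with every other, so G is abelian.

Answer: Yes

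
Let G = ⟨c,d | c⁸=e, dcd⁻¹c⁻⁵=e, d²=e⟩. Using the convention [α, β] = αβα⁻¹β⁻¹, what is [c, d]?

[c, d] = c·d·c⁻¹·d⁻¹.
  c · d = cd
  (cd) · (c⁷) = c⁴d
  (c⁴d) · d = c⁴

Answer: c⁴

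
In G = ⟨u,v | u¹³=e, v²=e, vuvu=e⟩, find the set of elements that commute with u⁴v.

⟨u⁴v⟩ ⊆ C_G(u⁴v) since powers of u⁴v commute with u⁴v; so |C_G(u⁴v)| ≥ |⟨u⁴v⟩| = 2.
By orbit–stabilizer, |C_G(u⁴v)| = |G| / |conj. class of u⁴v| = 26 / 13 = 2.
The 2 elements commuting with u⁴v are {e, u⁴v}.

Answer: {e, u⁴v}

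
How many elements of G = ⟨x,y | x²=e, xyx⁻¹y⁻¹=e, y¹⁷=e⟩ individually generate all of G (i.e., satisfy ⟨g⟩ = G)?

G is cyclic of order 34. An element generates G iff its order is 34, and a cyclic group of order 34 has exactly φ(34) = 16 such elements.

Answer: 16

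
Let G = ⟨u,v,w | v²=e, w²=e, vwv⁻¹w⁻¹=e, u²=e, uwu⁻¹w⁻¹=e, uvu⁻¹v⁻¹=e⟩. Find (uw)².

Compute successive powers of (uw), reducing at each step:
  (uw)²: (uw) · u = w;   w · w = e

Answer: e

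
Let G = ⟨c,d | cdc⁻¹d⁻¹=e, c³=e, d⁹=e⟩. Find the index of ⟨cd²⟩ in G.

First find ord(cd²) by computing successive powers:
  (cd²)¹ = cd², (cd²)² = c²d⁴, (cd²)³ = d⁶, (cd²)⁴ = cd⁸, (cd²)⁵ = c²d, (cd²)⁶ = d³, (cd²)⁷ = cd⁵, (cd²)⁸ = c²d⁷, (cd²)⁹ = e.
So |⟨cd²⟩| = ord(cd²) = 9. With |G| = 27, by Lagrange [G : ⟨cd²⟩] = 27/9 = 3.

Answer: 3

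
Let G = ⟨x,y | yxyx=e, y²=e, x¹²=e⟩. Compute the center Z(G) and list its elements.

An element z ∈ Z(G) iff z commutes with every generator.
For example x⁶ is central: (x⁶)·x = x⁷ = x·(x⁶); (x⁶)·y = x⁶y = y·(x⁶).
Whereas x ∉ Z(G) since x·y = xy ≠ x¹¹y = y·x.
Checking each of the 24 elements this way gives Z(G) = {e, x⁶}, of order 2.

Answer: {e, x⁶}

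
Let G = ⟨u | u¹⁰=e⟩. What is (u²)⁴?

Compute successive powers of (u²), reducing at each step:
  (u²)²: (u²) · u² = u⁴
  (u²)³: (u⁴) · u² = u⁶
  (u²)⁴: (u⁶) · u² = u⁸

Answer: u⁸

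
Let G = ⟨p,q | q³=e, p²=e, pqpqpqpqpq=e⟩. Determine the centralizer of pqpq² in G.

⟨pqpq²⟩ ⊆ C_G(pqpq²) since powers of pqpq² commute with pqpq²; so |C_G(pqpq²)| ≥ |⟨pqpq²⟩| = 5.
By orbit–stabilizer, |C_G(pqpq²)| = |G| / |conj. class of pqpq²| = 60 / 12 = 5.
The 5 elements commuting with pqpq² are {e, qpq²p, pqpq², qpq²pqpq²p, pqpq²pqpq²}.

Answer: {e, qpq²p, pqpq², qpq²pqpq²p, pqpq²pqpq²}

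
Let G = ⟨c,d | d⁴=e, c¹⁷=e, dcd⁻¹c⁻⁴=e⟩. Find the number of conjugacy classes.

The conjugacy classes (representative and size) are:
  [e] (size 1), [c⁴] (size 4), [c²] (size 4), [c⁵] (size 4), [c¹¹] (size 4), [c⁷d] (size 17), [c³d²] (size 17), [c⁹d³] (size 17).
Class equation: 1 + 4 + 4 + 4 + 4 + 17 + 17 + 17 = 68 = |G|. So G has 8 conjugacy classes.

Answer: 8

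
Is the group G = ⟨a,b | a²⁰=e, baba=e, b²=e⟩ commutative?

a·b = ab but b·a = a¹⁹b, so a·b ≠ b·a and G is not abelian.

Answer: No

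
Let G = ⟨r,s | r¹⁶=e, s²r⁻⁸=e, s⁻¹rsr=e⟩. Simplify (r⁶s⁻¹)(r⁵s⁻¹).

Compute (r⁶s⁻¹) · (r⁵s⁻¹) by multiplying left to right and reducing via the relations at each step:
  (r⁶s⁻¹) · r⁵ = rs⁻¹
  (rs⁻¹) · s⁻¹ = r⁹

Answer: r⁹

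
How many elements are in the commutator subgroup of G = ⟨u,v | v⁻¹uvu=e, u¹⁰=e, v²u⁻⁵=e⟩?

G' = [G, G] is generated by all commutators. The generator-pair commutators are: [u, v] = u².
The subgroup they normally generate is {e, u², u⁴, u⁶, u⁸}, of order 5.
Check: |G/G'| = 20/5 = 4 is the order of the abelianisation.

Answer: 5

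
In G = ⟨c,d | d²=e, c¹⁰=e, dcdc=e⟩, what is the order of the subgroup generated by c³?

|⟨c³⟩| equals the order of c³. Compute successive powers until reaching e:
  (c³)¹ = c³, (c³)² = c⁶, (c³)³ = c⁹, (c³)⁴ = c², (c³)⁵ = c⁵, (c³)⁶ = c⁸, (c³)⁷ = c, (c³)⁸ = c⁴, (c³)⁹ = c⁷, (c³)¹⁰ = e.
The smallest positive k with (c³)ᵏ = e is 10, so |⟨c³⟩| = 10.

Answer: 10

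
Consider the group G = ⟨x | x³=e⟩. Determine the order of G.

G is generated by a single element, so G is cyclic. The relator gives x³ = e and no smaller power is forced to be e, so the 3 powers {e, x, x²} are distinct. Hence |G| = 3.

Answer: 3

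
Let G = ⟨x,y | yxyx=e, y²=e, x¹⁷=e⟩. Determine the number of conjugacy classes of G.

The conjugacy classes (representative and size) are:
  [e] (size 1), [x¹⁶] (size 2), [x²] (size 2), [x³] (size 2), [x¹³] (size 2), [x¹²] (size 2), [x⁶] (size 2), [x¹⁰] (size 2), [x⁹] (size 2), [x⁷y] (size 17).
Class equation: 1 + 2 + 2 + 2 + 2 + 2 + 2 + 2 + 2 + 17 = 34 = |G|. So G has 10 conjugacy classes.

Answer: 10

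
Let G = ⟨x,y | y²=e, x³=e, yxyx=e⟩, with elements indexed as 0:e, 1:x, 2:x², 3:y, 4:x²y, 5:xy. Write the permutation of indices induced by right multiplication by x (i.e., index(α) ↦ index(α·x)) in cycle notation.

(0 1 2)(3 4 5)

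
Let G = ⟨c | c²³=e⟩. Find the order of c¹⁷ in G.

Compute successive powers until reaching e:
  (c¹⁷)¹ = c¹⁷, (c¹⁷)² = c¹¹, (c¹⁷)³ = c⁵, (c¹⁷)⁴ = c²², (c¹⁷)⁵ = c¹⁶, (c¹⁷)⁶ = c¹⁰, (c¹⁷)⁷ = c⁴, (c¹⁷)⁸ = c²¹, (c¹⁷)⁹ = c¹⁵, (c¹⁷)¹⁰ = c⁹, (c¹⁷)¹¹ = c³, (c¹⁷)¹² = c²⁰, (c¹⁷)¹³ = c¹⁴, (c¹⁷)¹⁴ = c⁸, (c¹⁷)¹⁵ = c², (c¹⁷)¹⁶ = c¹⁹, (c¹⁷)¹⁷ = c¹³, (c¹⁷)¹⁸ = c⁷, (c¹⁷)¹⁹ = c, (c¹⁷)²⁰ = c¹⁸, (c¹⁷)²¹ = c¹², (c¹⁷)²² = c⁶, (c¹⁷)²³ = e.
The smallest positive k with (c¹⁷)ᵏ = e is 23.

Answer: 23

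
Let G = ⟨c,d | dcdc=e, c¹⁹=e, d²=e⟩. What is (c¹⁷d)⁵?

Compute successive powers of (c¹⁷d), reducing at each step:
  (c¹⁷d)²: (c¹⁷d) · c¹⁷ = d;   d · d = e
  (c¹⁷d)³: e · c¹⁷ = c¹⁷;   (c¹⁷) · d = c¹⁷d
  (c¹⁷d)⁴: (c¹⁷d) · c¹⁷ = d;   d · d = e
  (c¹⁷d)⁵: e · c¹⁷ = c¹⁷;   (c¹⁷) · d = c¹⁷d

Answer: c¹⁷d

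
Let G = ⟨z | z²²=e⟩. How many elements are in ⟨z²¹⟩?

|⟨z²¹⟩| equals the order of z²¹. Compute successive powers until reaching e:
  (z²¹)¹ = z²¹, (z²¹)² = z²⁰, (z²¹)³ = z¹⁹, (z²¹)⁴ = z¹⁸, (z²¹)⁵ = z¹⁷, (z²¹)⁶ = z¹⁶, (z²¹)⁷ = z¹⁵, (z²¹)⁸ = z¹⁴, (z²¹)⁹ = z¹³, (z²¹)¹⁰ = z¹², (z²¹)¹¹ = z¹¹, (z²¹)¹² = z¹⁰, (z²¹)¹³ = z⁹, (z²¹)¹⁴ = z⁸, (z²¹)¹⁵ = z⁷, (z²¹)¹⁶ = z⁶, (z²¹)¹⁷ = z⁵, (z²¹)¹⁸ = z⁴, (z²¹)¹⁹ = z³, (z²¹)²⁰ = z², (z²¹)²¹ = z, (z²¹)²² = e.
The smallest positive k with (z²¹)ᵏ = e is 22, so |⟨z²¹⟩| = 22.

Answer: 22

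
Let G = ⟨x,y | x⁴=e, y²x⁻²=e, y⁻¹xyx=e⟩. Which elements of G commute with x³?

⟨x³⟩ ⊆ C_G(x³) since powers of x³ commute with x³; so |C_G(x³)| ≥ |⟨x³⟩| = 4.
By orbit–stabilizer, |C_G(x³)| = |G| / |conj. class of x³| = 8 / 2 = 4.
The 4 elements commuting with x³ are {e, x, x², x³}.

Answer: {e, x, x², x³}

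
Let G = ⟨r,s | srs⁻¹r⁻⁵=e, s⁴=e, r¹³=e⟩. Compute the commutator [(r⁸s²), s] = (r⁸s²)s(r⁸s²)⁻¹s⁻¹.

[(r⁸s²), s] = (r⁸s²)·s·(r⁸s²)⁻¹·s⁻¹.
  (r⁸s²) · s = r⁸s³
  (r⁸s³) · (r⁸s²) = r⁷s
  (r⁷s) · (s³) = r⁷

Answer: r⁷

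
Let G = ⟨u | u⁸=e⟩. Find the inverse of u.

The order of u is 8 (smallest k with uᵏ = e), so u⁻¹ = u⁷ = u⁷.
Check: u · (u⁷) → u · u⁷ = e, giving e as required.

Answer: u⁷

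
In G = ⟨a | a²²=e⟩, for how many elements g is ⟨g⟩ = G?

G is cyclic of order 22. An element generates G iff its order is 22, and a cyclic group of order 22 has exactly φ(22) = 10 such elements.

Answer: 10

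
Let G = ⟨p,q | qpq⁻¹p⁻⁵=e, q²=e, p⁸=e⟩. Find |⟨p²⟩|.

|⟨p²⟩| equals the order of p². Compute successive powers until reaching e:
  (p²)¹ = p², (p²)² = p⁴, (p²)³ = p⁶, (p²)⁴ = e.
The smallest positive k with (p²)ᵏ = e is 4, so |⟨p²⟩| = 4.

Answer: 4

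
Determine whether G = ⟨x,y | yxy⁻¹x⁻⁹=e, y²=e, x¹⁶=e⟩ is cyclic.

Every cyclic group is abelian. But x·y = xy while y·x = x⁹y, so x·y ≠ y·x and G is not abelian. Hence G is not cyclic.

Answer: No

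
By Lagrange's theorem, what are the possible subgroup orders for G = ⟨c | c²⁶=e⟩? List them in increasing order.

|G| = 26 = 2 · 13. By Lagrange's theorem the order of any subgroup divides 26; the divisors of 26 are 1, 2, 13, 26.

Answer: 1, 2, 13, 26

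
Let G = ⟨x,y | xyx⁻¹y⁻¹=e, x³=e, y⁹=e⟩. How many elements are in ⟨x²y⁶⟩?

|⟨x²y⁶⟩| equals the order of x²y⁶. Compute successive powers until reaching e:
  (x²y⁶)¹ = x²y⁶, (x²y⁶)² = xy³, (x²y⁶)³ = e.
The smallest positive k with (x²y⁶)ᵏ = e is 3, so |⟨x²y⁶⟩| = 3.

Answer: 3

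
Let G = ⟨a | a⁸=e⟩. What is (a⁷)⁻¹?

The order of (a⁷) is 8 (smallest k with (a⁷)ᵏ = e), so (a⁷)⁻¹ = (a⁷)⁷ = a.
Check: (a⁷) · a → (a⁷) · a = e, giving e as required.

Answer: a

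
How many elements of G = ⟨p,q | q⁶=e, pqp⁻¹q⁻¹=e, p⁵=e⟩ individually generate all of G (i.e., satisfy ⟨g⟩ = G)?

G is cyclic of order 30. An element generates G iff its order is 30, and a cyclic group of order 30 has exactly φ(30) = 8 such elements.

Answer: 8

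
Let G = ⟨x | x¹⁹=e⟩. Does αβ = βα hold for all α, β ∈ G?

G has a single generator, so G is cyclic and hence abelian.

Answer: Yes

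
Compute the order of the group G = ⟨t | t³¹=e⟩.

G is generated by a single element, so G is cyclic. The relator gives t³¹ = e and no smaller power is forced to be e, so the 31 powers {e, t, t², t³, t⁴, t⁵, t⁶, t⁷, t⁸, t⁹, t²², t²³, t²¹, t²⁰, t²⁴, t²⁵, t²⁶, t²⁷, t²⁸, t²⁹, t³⁰, t¹², t¹³, t¹¹, t¹⁰, t¹⁴, t¹⁵, t¹⁶, t¹⁷, t¹⁸, t¹⁹} are distinct. Hence |G| = 31.

Answer: 31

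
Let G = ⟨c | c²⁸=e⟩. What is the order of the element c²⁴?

Compute successive powers until reaching e:
  (c²⁴)¹ = c²⁴, (c²⁴)² = c²⁰, (c²⁴)³ = c¹⁶, (c²⁴)⁴ = c¹², (c²⁴)⁵ = c⁸, (c²⁴)⁶ = c⁴, (c²⁴)⁷ = e.
The smallest positive k with (c²⁴)ᵏ = e is 7.

Answer: 7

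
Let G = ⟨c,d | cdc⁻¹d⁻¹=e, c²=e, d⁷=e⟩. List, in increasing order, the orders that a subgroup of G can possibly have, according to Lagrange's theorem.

|G| = 14 = 2 · 7. By Lagrange's theorem the order of any subgroup divides 14; the divisors of 14 are 1, 2, 7, 14.

Answer: 1, 2, 7, 14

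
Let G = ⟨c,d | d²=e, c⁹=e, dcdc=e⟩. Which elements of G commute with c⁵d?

⟨c⁵d⟩ ⊆ C_G(c⁵d) since powers of c⁵d commute with c⁵d; so |C_G(c⁵d)| ≥ |⟨c⁵d⟩| = 2.
By orbit–stabilizer, |C_G(c⁵d)| = |G| / |conj. class of c⁵d| = 18 / 9 = 2.
The 2 elements commuting with c⁵d are {e, c⁵d}.

Answer: {e, c⁵d}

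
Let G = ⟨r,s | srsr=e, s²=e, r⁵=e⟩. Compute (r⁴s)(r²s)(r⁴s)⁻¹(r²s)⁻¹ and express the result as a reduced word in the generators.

[(r⁴s), (r²s)] = (r⁴s)·(r²s)·(r⁴s)⁻¹·(r²s)⁻¹.
  (r⁴s) · (r²s) = r²
  (r²) · (r⁴s) = rs
  (rs) · (r²s) = r⁴

Answer: r⁴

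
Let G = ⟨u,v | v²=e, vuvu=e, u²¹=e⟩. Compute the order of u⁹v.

Compute successive powers until reaching e:
  (u⁹v)¹ = u⁹v, (u⁹v)² = e.
The smallest positive k with (u⁹v)ᵏ = e is 2.

Answer: 2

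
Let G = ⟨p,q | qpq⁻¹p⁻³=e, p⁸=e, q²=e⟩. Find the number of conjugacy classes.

The conjugacy classes (representative and size) are:
  [e] (size 1), [p³] (size 2), [p²] (size 2), [p⁴] (size 1), [p⁵] (size 2), [p⁴q] (size 4), [pq] (size 4).
Class equation: 1 + 2 + 2 + 1 + 2 + 4 + 4 = 16 = |G|. So G has 7 conjugacy classes.

Answer: 7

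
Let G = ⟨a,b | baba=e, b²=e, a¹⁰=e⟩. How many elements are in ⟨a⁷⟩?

|⟨a⁷⟩| equals the order of a⁷. Compute successive powers until reaching e:
  (a⁷)¹ = a⁷, (a⁷)² = a⁴, (a⁷)³ = a, (a⁷)⁴ = a⁸, (a⁷)⁵ = a⁵, (a⁷)⁶ = a², (a⁷)⁷ = a⁹, (a⁷)⁸ = a⁶, (a⁷)⁹ = a³, (a⁷)¹⁰ = e.
The smallest positive k with (a⁷)ᵏ = e is 10, so |⟨a⁷⟩| = 10.

Answer: 10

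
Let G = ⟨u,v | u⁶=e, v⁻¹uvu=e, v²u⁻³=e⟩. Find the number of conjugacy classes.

The conjugacy classes (representative and size) are:
  [e] (size 1), [u] (size 2), [u²] (size 2), [u³] (size 1), [uv⁻¹] (size 3), [u²v⁻¹] (size 3).
Class equation: 1 + 2 + 2 + 1 + 3 + 3 = 12 = |G|. So G has 6 conjugacy classes.

Answer: 6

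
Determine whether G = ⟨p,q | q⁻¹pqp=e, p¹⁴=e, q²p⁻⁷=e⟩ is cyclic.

Every cyclic group is abelian. But p·q = pq while q·p = p⁶q⁻¹, so p·q ≠ q·p and G is not abelian. Hence G is not cyclic.

Answer: No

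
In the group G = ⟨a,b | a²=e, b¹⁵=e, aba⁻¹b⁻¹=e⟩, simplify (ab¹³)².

Compute successive powers of (ab¹³), reducing at each step:
  (ab¹³)²: (ab¹³) · a = b¹³;   (b¹³) · b¹³ = b¹¹

Answer: b¹¹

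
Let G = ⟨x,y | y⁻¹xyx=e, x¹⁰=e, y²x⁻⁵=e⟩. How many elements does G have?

Enumerate words in the generators, reducing via the relations: the distinct elements are
  {e, x, y, xy, x², x³, x⁴, x⁵, x⁶, x⁷, x⁸, x⁹, x²y, x³y, x⁴y, y⁻¹, xy⁻¹, x²y⁻¹, x³y⁻¹, x⁴y⁻¹}.
No further products give new elements, so |G| = 20.

Answer: 20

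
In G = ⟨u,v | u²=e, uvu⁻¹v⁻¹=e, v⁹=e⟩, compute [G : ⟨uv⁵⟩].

First find ord(uv⁵) by computing successive powers:
  (uv⁵)¹ = uv⁵, (uv⁵)² = v, (uv⁵)³ = uv⁶, (uv⁵)⁴ = v², (uv⁵)⁵ = uv⁷, (uv⁵)⁶ = v³, (uv⁵)⁷ = uv⁸, (uv⁵)⁸ = v⁴, (uv⁵)⁹ = u, (uv⁵)¹⁰ = v⁵, (uv⁵)¹¹ = uv, (uv⁵)¹² = v⁶, (uv⁵)¹³ = uv², (uv⁵)¹⁴ = v⁷, (uv⁵)¹⁵ = uv³, (uv⁵)¹⁶ = v⁸, (uv⁵)¹⁷ = uv⁴, (uv⁵)¹⁸ = e.
So |⟨uv⁵⟩| = ord(uv⁵) = 18. With |G| = 18, by Lagrange [G : ⟨uv⁵⟩] = 18/18 = 1.

Answer: 1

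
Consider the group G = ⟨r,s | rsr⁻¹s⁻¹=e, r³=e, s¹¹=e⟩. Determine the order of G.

Enumerate words in the generators, reducing via the relations: the distinct elements are
  {e, r, s, rs, r², s², s³, s⁴, s⁵, s⁶, s⁷, s⁸, s⁹, rs², rs³, rs⁴, rs⁵, rs⁶, rs⁷, rs⁸, rs⁹, r²s, s¹⁰, rs¹⁰, r²s², r²s³, r²s⁴, r²s⁵, r²s⁶, r²s⁷, r²s⁸, r²s⁹, r²s¹⁰}.
No further products give new elements, so |G| = 33.

Answer: 33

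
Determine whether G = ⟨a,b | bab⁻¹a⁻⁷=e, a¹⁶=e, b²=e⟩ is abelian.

a·b = ab but b·a = a⁷b, so a·b ≠ b·a and G is not abelian.

Answer: No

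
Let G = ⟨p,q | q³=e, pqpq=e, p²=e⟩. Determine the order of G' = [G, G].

G' = [G, G] is generated by all commutators. The generator-pair commutators are: [p, q] = q.
The subgroup they normally generate is {e, q, q²}, of order 3.
Check: |G/G'| = 6/3 = 2 is the order of the abelianisation.

Answer: 3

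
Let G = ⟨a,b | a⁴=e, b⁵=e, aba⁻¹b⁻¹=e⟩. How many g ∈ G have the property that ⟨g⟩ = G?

G is cyclic of order 20. An element generates G iff its order is 20, and a cyclic group of order 20 has exactly φ(20) = 8 such elements.

Answer: 8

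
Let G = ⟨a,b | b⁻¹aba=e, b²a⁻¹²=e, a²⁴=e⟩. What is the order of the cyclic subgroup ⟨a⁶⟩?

|⟨a⁶⟩| equals the order of a⁶. Compute successive powers until reaching e:
  (a⁶)¹ = a⁶, (a⁶)² = a¹², (a⁶)³ = a¹⁸, (a⁶)⁴ = e.
The smallest positive k with (a⁶)ᵏ = e is 4, so |⟨a⁶⟩| = 4.

Answer: 4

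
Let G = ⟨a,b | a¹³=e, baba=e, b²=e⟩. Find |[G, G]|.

G' = [G, G] is generated by all commutators. The generator-pair commutators are: [a, b] = a².
The subgroup they normally generate is {e, a, a², a³, a⁴, a⁵, a⁶, a⁷, a⁸, a⁹, a¹⁰, a¹¹, a¹²}, of order 13.
Check: |G/G'| = 26/13 = 2 is the order of the abelianisation.

Answer: 13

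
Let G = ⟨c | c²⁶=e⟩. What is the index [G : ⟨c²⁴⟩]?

First find ord(c²⁴) by computing successive powers:
  (c²⁴)¹ = c²⁴, (c²⁴)² = c²², (c²⁴)³ = c²⁰, (c²⁴)⁴ = c¹⁸, (c²⁴)⁵ = c¹⁶, (c²⁴)⁶ = c¹⁴, (c²⁴)⁷ = c¹², (c²⁴)⁸ = c¹⁰, (c²⁴)⁹ = c⁸, (c²⁴)¹⁰ = c⁶, (c²⁴)¹¹ = c⁴, (c²⁴)¹² = c², (c²⁴)¹³ = e.
So |⟨c²⁴⟩| = ord(c²⁴) = 13. With |G| = 26, by Lagrange [G : ⟨c²⁴⟩] = 26/13 = 2.

Answer: 2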